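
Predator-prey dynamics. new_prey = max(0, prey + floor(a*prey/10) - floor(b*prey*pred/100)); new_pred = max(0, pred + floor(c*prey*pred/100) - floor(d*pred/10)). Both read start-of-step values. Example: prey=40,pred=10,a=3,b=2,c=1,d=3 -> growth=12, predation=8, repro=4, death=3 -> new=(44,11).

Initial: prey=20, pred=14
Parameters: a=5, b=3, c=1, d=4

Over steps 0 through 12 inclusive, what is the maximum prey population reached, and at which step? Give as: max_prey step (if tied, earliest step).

Step 1: prey: 20+10-8=22; pred: 14+2-5=11
Step 2: prey: 22+11-7=26; pred: 11+2-4=9
Step 3: prey: 26+13-7=32; pred: 9+2-3=8
Step 4: prey: 32+16-7=41; pred: 8+2-3=7
Step 5: prey: 41+20-8=53; pred: 7+2-2=7
Step 6: prey: 53+26-11=68; pred: 7+3-2=8
Step 7: prey: 68+34-16=86; pred: 8+5-3=10
Step 8: prey: 86+43-25=104; pred: 10+8-4=14
Step 9: prey: 104+52-43=113; pred: 14+14-5=23
Step 10: prey: 113+56-77=92; pred: 23+25-9=39
Step 11: prey: 92+46-107=31; pred: 39+35-15=59
Step 12: prey: 31+15-54=0; pred: 59+18-23=54
Max prey = 113 at step 9

Answer: 113 9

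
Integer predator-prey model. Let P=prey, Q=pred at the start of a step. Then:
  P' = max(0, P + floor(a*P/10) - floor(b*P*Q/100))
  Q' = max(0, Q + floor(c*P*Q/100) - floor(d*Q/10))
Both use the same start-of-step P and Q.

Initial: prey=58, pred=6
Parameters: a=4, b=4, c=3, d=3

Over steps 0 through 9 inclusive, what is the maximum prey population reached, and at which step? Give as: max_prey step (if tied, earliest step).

Answer: 68 1

Derivation:
Step 1: prey: 58+23-13=68; pred: 6+10-1=15
Step 2: prey: 68+27-40=55; pred: 15+30-4=41
Step 3: prey: 55+22-90=0; pred: 41+67-12=96
Step 4: prey: 0+0-0=0; pred: 96+0-28=68
Step 5: prey: 0+0-0=0; pred: 68+0-20=48
Step 6: prey: 0+0-0=0; pred: 48+0-14=34
Step 7: prey: 0+0-0=0; pred: 34+0-10=24
Step 8: prey: 0+0-0=0; pred: 24+0-7=17
Step 9: prey: 0+0-0=0; pred: 17+0-5=12
Max prey = 68 at step 1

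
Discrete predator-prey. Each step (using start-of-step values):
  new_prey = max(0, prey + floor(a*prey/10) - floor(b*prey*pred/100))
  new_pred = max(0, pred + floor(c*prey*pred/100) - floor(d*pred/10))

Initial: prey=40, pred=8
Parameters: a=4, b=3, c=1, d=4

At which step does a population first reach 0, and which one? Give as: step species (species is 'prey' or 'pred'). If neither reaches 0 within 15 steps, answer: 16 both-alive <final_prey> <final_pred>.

Answer: 16 both-alive 7 3

Derivation:
Step 1: prey: 40+16-9=47; pred: 8+3-3=8
Step 2: prey: 47+18-11=54; pred: 8+3-3=8
Step 3: prey: 54+21-12=63; pred: 8+4-3=9
Step 4: prey: 63+25-17=71; pred: 9+5-3=11
Step 5: prey: 71+28-23=76; pred: 11+7-4=14
Step 6: prey: 76+30-31=75; pred: 14+10-5=19
Step 7: prey: 75+30-42=63; pred: 19+14-7=26
Step 8: prey: 63+25-49=39; pred: 26+16-10=32
Step 9: prey: 39+15-37=17; pred: 32+12-12=32
Step 10: prey: 17+6-16=7; pred: 32+5-12=25
Step 11: prey: 7+2-5=4; pred: 25+1-10=16
Step 12: prey: 4+1-1=4; pred: 16+0-6=10
Step 13: prey: 4+1-1=4; pred: 10+0-4=6
Step 14: prey: 4+1-0=5; pred: 6+0-2=4
Step 15: prey: 5+2-0=7; pred: 4+0-1=3
No extinction within 15 steps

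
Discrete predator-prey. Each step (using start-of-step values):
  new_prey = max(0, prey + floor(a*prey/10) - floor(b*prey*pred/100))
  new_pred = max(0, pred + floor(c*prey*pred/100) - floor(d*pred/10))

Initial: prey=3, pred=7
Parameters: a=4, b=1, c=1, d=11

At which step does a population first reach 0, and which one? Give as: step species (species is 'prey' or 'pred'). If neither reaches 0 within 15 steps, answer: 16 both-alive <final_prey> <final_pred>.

Answer: 1 pred

Derivation:
Step 1: prey: 3+1-0=4; pred: 7+0-7=0
First extinction: pred at step 1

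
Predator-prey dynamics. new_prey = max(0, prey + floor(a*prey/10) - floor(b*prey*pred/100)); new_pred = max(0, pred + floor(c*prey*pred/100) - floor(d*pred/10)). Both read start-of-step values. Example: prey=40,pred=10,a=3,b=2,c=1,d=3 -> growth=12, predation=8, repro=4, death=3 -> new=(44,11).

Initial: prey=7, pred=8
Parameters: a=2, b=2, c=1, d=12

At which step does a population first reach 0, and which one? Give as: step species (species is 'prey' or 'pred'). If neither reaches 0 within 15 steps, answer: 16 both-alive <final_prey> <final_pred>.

Step 1: prey: 7+1-1=7; pred: 8+0-9=0
First extinction: pred at step 1

Answer: 1 pred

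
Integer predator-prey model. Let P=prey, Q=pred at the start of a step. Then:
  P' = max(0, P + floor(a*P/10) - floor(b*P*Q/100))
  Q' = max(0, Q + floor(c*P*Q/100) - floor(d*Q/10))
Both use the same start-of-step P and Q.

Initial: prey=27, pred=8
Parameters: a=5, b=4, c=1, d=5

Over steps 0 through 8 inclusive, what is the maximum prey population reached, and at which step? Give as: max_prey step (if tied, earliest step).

Answer: 189 8

Derivation:
Step 1: prey: 27+13-8=32; pred: 8+2-4=6
Step 2: prey: 32+16-7=41; pred: 6+1-3=4
Step 3: prey: 41+20-6=55; pred: 4+1-2=3
Step 4: prey: 55+27-6=76; pred: 3+1-1=3
Step 5: prey: 76+38-9=105; pred: 3+2-1=4
Step 6: prey: 105+52-16=141; pred: 4+4-2=6
Step 7: prey: 141+70-33=178; pred: 6+8-3=11
Step 8: prey: 178+89-78=189; pred: 11+19-5=25
Max prey = 189 at step 8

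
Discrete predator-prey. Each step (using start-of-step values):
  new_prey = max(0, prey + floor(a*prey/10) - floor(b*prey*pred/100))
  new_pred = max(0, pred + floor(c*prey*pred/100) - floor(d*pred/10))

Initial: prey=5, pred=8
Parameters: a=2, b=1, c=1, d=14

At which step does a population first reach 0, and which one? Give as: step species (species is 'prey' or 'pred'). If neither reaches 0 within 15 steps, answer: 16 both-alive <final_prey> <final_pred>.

Step 1: prey: 5+1-0=6; pred: 8+0-11=0
First extinction: pred at step 1

Answer: 1 pred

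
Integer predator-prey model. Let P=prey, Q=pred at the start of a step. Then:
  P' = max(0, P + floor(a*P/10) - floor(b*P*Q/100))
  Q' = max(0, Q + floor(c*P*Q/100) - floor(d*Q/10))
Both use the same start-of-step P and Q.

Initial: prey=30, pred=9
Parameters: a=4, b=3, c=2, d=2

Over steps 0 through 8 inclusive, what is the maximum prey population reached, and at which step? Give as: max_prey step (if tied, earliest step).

Answer: 34 1

Derivation:
Step 1: prey: 30+12-8=34; pred: 9+5-1=13
Step 2: prey: 34+13-13=34; pred: 13+8-2=19
Step 3: prey: 34+13-19=28; pred: 19+12-3=28
Step 4: prey: 28+11-23=16; pred: 28+15-5=38
Step 5: prey: 16+6-18=4; pred: 38+12-7=43
Step 6: prey: 4+1-5=0; pred: 43+3-8=38
Step 7: prey: 0+0-0=0; pred: 38+0-7=31
Step 8: prey: 0+0-0=0; pred: 31+0-6=25
Max prey = 34 at step 1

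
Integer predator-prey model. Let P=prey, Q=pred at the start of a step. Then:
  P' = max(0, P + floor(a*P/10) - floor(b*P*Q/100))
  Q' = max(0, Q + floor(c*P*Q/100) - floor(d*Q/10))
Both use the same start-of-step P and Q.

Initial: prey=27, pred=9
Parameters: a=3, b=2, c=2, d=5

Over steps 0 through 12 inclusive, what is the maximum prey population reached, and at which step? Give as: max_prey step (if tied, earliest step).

Step 1: prey: 27+8-4=31; pred: 9+4-4=9
Step 2: prey: 31+9-5=35; pred: 9+5-4=10
Step 3: prey: 35+10-7=38; pred: 10+7-5=12
Step 4: prey: 38+11-9=40; pred: 12+9-6=15
Step 5: prey: 40+12-12=40; pred: 15+12-7=20
Step 6: prey: 40+12-16=36; pred: 20+16-10=26
Step 7: prey: 36+10-18=28; pred: 26+18-13=31
Step 8: prey: 28+8-17=19; pred: 31+17-15=33
Step 9: prey: 19+5-12=12; pred: 33+12-16=29
Step 10: prey: 12+3-6=9; pred: 29+6-14=21
Step 11: prey: 9+2-3=8; pred: 21+3-10=14
Step 12: prey: 8+2-2=8; pred: 14+2-7=9
Max prey = 40 at step 4

Answer: 40 4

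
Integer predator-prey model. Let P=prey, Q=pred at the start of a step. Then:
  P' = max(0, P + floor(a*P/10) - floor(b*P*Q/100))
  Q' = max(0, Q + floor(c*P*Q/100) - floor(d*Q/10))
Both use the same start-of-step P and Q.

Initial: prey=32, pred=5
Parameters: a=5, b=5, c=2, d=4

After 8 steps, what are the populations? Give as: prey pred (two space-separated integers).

Answer: 0 12

Derivation:
Step 1: prey: 32+16-8=40; pred: 5+3-2=6
Step 2: prey: 40+20-12=48; pred: 6+4-2=8
Step 3: prey: 48+24-19=53; pred: 8+7-3=12
Step 4: prey: 53+26-31=48; pred: 12+12-4=20
Step 5: prey: 48+24-48=24; pred: 20+19-8=31
Step 6: prey: 24+12-37=0; pred: 31+14-12=33
Step 7: prey: 0+0-0=0; pred: 33+0-13=20
Step 8: prey: 0+0-0=0; pred: 20+0-8=12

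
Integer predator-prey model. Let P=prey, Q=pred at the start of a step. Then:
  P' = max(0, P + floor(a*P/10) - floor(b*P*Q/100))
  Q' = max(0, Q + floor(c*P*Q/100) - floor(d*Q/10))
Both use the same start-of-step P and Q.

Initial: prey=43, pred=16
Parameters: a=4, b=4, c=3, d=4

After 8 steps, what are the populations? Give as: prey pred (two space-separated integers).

Step 1: prey: 43+17-27=33; pred: 16+20-6=30
Step 2: prey: 33+13-39=7; pred: 30+29-12=47
Step 3: prey: 7+2-13=0; pred: 47+9-18=38
Step 4: prey: 0+0-0=0; pred: 38+0-15=23
Step 5: prey: 0+0-0=0; pred: 23+0-9=14
Step 6: prey: 0+0-0=0; pred: 14+0-5=9
Step 7: prey: 0+0-0=0; pred: 9+0-3=6
Step 8: prey: 0+0-0=0; pred: 6+0-2=4

Answer: 0 4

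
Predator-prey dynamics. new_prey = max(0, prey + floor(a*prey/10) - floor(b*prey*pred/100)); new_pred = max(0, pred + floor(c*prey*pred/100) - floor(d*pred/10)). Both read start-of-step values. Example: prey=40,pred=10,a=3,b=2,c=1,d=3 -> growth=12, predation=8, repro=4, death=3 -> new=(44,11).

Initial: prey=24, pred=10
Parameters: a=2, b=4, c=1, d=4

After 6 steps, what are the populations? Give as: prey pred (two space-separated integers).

Step 1: prey: 24+4-9=19; pred: 10+2-4=8
Step 2: prey: 19+3-6=16; pred: 8+1-3=6
Step 3: prey: 16+3-3=16; pred: 6+0-2=4
Step 4: prey: 16+3-2=17; pred: 4+0-1=3
Step 5: prey: 17+3-2=18; pred: 3+0-1=2
Step 6: prey: 18+3-1=20; pred: 2+0-0=2

Answer: 20 2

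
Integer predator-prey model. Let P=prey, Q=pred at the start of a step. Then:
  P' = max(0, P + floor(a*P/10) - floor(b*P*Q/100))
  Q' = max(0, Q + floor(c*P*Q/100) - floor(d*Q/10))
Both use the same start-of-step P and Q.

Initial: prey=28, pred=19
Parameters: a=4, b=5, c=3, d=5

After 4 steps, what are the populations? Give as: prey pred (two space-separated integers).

Answer: 0 6

Derivation:
Step 1: prey: 28+11-26=13; pred: 19+15-9=25
Step 2: prey: 13+5-16=2; pred: 25+9-12=22
Step 3: prey: 2+0-2=0; pred: 22+1-11=12
Step 4: prey: 0+0-0=0; pred: 12+0-6=6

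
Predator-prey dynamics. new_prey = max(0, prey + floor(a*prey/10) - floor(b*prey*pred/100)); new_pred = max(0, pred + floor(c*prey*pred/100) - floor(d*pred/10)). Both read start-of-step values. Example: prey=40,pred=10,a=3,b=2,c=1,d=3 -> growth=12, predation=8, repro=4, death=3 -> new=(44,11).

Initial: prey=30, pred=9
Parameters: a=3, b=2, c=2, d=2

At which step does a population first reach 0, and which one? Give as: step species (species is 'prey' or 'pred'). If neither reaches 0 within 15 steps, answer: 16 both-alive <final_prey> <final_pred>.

Answer: 7 prey

Derivation:
Step 1: prey: 30+9-5=34; pred: 9+5-1=13
Step 2: prey: 34+10-8=36; pred: 13+8-2=19
Step 3: prey: 36+10-13=33; pred: 19+13-3=29
Step 4: prey: 33+9-19=23; pred: 29+19-5=43
Step 5: prey: 23+6-19=10; pred: 43+19-8=54
Step 6: prey: 10+3-10=3; pred: 54+10-10=54
Step 7: prey: 3+0-3=0; pred: 54+3-10=47
First extinction: prey at step 7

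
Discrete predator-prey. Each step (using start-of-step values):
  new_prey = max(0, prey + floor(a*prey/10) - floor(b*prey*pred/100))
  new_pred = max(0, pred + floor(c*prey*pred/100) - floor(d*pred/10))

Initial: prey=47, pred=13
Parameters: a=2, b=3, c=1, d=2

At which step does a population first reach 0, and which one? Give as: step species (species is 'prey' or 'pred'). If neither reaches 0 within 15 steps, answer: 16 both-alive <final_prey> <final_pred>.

Step 1: prey: 47+9-18=38; pred: 13+6-2=17
Step 2: prey: 38+7-19=26; pred: 17+6-3=20
Step 3: prey: 26+5-15=16; pred: 20+5-4=21
Step 4: prey: 16+3-10=9; pred: 21+3-4=20
Step 5: prey: 9+1-5=5; pred: 20+1-4=17
Step 6: prey: 5+1-2=4; pred: 17+0-3=14
Step 7: prey: 4+0-1=3; pred: 14+0-2=12
Step 8: prey: 3+0-1=2; pred: 12+0-2=10
Step 9: prey: 2+0-0=2; pred: 10+0-2=8
Step 10: prey: 2+0-0=2; pred: 8+0-1=7
Step 11: prey: 2+0-0=2; pred: 7+0-1=6
Step 12: prey: 2+0-0=2; pred: 6+0-1=5
Step 13: prey: 2+0-0=2; pred: 5+0-1=4
Step 14: prey: 2+0-0=2; pred: 4+0-0=4
Steps 15-15: state stable at prey=2, pred=4 (no change)
No extinction within 15 steps

Answer: 16 both-alive 2 4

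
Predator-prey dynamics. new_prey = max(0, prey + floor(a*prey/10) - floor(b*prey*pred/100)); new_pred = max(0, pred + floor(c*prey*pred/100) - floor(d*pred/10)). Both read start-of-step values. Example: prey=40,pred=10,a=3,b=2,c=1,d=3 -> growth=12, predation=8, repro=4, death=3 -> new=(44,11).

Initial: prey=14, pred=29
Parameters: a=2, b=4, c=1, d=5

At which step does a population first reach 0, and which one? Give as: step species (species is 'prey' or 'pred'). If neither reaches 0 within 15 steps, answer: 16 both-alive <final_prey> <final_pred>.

Answer: 1 prey

Derivation:
Step 1: prey: 14+2-16=0; pred: 29+4-14=19
First extinction: prey at step 1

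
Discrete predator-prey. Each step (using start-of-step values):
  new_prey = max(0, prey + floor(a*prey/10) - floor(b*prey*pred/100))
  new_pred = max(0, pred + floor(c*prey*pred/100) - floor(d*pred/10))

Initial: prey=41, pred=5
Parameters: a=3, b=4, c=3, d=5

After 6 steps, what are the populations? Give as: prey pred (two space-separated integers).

Answer: 0 11

Derivation:
Step 1: prey: 41+12-8=45; pred: 5+6-2=9
Step 2: prey: 45+13-16=42; pred: 9+12-4=17
Step 3: prey: 42+12-28=26; pred: 17+21-8=30
Step 4: prey: 26+7-31=2; pred: 30+23-15=38
Step 5: prey: 2+0-3=0; pred: 38+2-19=21
Step 6: prey: 0+0-0=0; pred: 21+0-10=11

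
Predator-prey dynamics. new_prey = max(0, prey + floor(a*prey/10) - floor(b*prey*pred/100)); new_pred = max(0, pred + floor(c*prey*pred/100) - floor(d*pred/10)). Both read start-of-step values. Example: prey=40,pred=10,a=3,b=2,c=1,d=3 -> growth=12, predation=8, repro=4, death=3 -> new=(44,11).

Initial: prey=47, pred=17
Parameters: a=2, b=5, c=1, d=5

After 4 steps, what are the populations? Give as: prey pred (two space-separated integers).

Step 1: prey: 47+9-39=17; pred: 17+7-8=16
Step 2: prey: 17+3-13=7; pred: 16+2-8=10
Step 3: prey: 7+1-3=5; pred: 10+0-5=5
Step 4: prey: 5+1-1=5; pred: 5+0-2=3

Answer: 5 3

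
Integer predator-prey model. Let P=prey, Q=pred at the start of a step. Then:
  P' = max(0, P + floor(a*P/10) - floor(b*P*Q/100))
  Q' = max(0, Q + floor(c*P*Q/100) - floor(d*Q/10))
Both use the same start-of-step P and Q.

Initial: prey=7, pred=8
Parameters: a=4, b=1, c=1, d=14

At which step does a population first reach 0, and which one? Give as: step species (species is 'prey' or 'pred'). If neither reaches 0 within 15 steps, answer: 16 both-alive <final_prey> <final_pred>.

Step 1: prey: 7+2-0=9; pred: 8+0-11=0
First extinction: pred at step 1

Answer: 1 pred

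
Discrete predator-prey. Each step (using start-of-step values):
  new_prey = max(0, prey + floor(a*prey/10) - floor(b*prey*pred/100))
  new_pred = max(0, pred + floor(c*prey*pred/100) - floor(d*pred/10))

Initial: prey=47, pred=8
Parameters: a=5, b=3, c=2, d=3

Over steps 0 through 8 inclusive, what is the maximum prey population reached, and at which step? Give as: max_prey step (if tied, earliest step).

Step 1: prey: 47+23-11=59; pred: 8+7-2=13
Step 2: prey: 59+29-23=65; pred: 13+15-3=25
Step 3: prey: 65+32-48=49; pred: 25+32-7=50
Step 4: prey: 49+24-73=0; pred: 50+49-15=84
Step 5: prey: 0+0-0=0; pred: 84+0-25=59
Step 6: prey: 0+0-0=0; pred: 59+0-17=42
Step 7: prey: 0+0-0=0; pred: 42+0-12=30
Step 8: prey: 0+0-0=0; pred: 30+0-9=21
Max prey = 65 at step 2

Answer: 65 2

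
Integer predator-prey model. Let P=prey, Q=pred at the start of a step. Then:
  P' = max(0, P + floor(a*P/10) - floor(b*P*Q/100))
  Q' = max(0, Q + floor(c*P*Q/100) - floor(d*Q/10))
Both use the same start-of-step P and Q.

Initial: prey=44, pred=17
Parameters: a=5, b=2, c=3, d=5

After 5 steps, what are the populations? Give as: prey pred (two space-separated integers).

Answer: 0 50

Derivation:
Step 1: prey: 44+22-14=52; pred: 17+22-8=31
Step 2: prey: 52+26-32=46; pred: 31+48-15=64
Step 3: prey: 46+23-58=11; pred: 64+88-32=120
Step 4: prey: 11+5-26=0; pred: 120+39-60=99
Step 5: prey: 0+0-0=0; pred: 99+0-49=50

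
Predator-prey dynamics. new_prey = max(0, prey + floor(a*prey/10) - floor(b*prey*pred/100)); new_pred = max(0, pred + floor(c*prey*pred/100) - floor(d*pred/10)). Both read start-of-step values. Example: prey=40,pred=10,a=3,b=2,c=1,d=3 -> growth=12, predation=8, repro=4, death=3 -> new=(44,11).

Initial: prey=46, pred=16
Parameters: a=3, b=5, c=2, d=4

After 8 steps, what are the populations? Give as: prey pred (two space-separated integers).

Step 1: prey: 46+13-36=23; pred: 16+14-6=24
Step 2: prey: 23+6-27=2; pred: 24+11-9=26
Step 3: prey: 2+0-2=0; pred: 26+1-10=17
Step 4: prey: 0+0-0=0; pred: 17+0-6=11
Step 5: prey: 0+0-0=0; pred: 11+0-4=7
Step 6: prey: 0+0-0=0; pred: 7+0-2=5
Step 7: prey: 0+0-0=0; pred: 5+0-2=3
Step 8: prey: 0+0-0=0; pred: 3+0-1=2

Answer: 0 2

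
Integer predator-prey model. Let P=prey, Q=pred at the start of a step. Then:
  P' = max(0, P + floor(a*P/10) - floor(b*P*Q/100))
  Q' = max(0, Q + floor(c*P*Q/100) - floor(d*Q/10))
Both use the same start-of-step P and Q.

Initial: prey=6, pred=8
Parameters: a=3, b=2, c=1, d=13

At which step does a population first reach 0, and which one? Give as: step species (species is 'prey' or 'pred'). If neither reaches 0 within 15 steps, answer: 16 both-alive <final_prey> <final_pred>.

Step 1: prey: 6+1-0=7; pred: 8+0-10=0
First extinction: pred at step 1

Answer: 1 pred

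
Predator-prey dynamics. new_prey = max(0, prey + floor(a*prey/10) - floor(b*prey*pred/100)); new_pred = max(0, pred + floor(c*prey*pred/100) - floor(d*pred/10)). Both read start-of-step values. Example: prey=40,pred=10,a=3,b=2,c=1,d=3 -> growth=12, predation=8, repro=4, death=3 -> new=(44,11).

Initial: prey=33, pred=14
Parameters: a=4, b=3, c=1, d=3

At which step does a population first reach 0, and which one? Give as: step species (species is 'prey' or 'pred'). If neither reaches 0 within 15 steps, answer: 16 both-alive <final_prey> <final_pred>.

Step 1: prey: 33+13-13=33; pred: 14+4-4=14
Steps 2-15: state stable at prey=33, pred=14 (no change)
No extinction within 15 steps

Answer: 16 both-alive 33 14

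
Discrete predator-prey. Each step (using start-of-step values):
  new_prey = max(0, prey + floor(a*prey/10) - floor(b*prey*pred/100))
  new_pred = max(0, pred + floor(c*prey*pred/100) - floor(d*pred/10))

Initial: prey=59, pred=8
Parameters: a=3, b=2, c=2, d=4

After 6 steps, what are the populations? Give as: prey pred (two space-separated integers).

Answer: 0 44

Derivation:
Step 1: prey: 59+17-9=67; pred: 8+9-3=14
Step 2: prey: 67+20-18=69; pred: 14+18-5=27
Step 3: prey: 69+20-37=52; pred: 27+37-10=54
Step 4: prey: 52+15-56=11; pred: 54+56-21=89
Step 5: prey: 11+3-19=0; pred: 89+19-35=73
Step 6: prey: 0+0-0=0; pred: 73+0-29=44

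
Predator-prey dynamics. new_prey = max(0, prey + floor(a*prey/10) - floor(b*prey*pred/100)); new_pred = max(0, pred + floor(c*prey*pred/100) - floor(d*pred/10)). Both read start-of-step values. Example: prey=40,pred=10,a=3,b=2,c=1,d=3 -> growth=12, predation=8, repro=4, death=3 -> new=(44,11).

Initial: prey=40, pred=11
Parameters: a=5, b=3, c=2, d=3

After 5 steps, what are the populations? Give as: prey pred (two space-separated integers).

Answer: 0 50

Derivation:
Step 1: prey: 40+20-13=47; pred: 11+8-3=16
Step 2: prey: 47+23-22=48; pred: 16+15-4=27
Step 3: prey: 48+24-38=34; pred: 27+25-8=44
Step 4: prey: 34+17-44=7; pred: 44+29-13=60
Step 5: prey: 7+3-12=0; pred: 60+8-18=50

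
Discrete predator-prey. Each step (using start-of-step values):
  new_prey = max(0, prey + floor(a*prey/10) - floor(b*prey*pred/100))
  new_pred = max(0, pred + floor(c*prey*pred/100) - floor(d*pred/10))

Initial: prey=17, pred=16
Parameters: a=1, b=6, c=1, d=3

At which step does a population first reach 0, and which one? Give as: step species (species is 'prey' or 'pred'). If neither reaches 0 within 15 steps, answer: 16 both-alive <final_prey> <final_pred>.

Step 1: prey: 17+1-16=2; pred: 16+2-4=14
Step 2: prey: 2+0-1=1; pred: 14+0-4=10
Step 3: prey: 1+0-0=1; pred: 10+0-3=7
Step 4: prey: 1+0-0=1; pred: 7+0-2=5
Step 5: prey: 1+0-0=1; pred: 5+0-1=4
Step 6: prey: 1+0-0=1; pred: 4+0-1=3
Step 7: prey: 1+0-0=1; pred: 3+0-0=3
Steps 8-15: state stable at prey=1, pred=3 (no change)
No extinction within 15 steps

Answer: 16 both-alive 1 3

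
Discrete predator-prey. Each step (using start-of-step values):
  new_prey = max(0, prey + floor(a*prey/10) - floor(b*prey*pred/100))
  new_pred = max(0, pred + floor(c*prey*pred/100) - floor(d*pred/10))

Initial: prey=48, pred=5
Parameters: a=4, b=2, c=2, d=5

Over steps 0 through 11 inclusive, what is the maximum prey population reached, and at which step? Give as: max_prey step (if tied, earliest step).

Step 1: prey: 48+19-4=63; pred: 5+4-2=7
Step 2: prey: 63+25-8=80; pred: 7+8-3=12
Step 3: prey: 80+32-19=93; pred: 12+19-6=25
Step 4: prey: 93+37-46=84; pred: 25+46-12=59
Step 5: prey: 84+33-99=18; pred: 59+99-29=129
Step 6: prey: 18+7-46=0; pred: 129+46-64=111
Step 7: prey: 0+0-0=0; pred: 111+0-55=56
Step 8: prey: 0+0-0=0; pred: 56+0-28=28
Step 9: prey: 0+0-0=0; pred: 28+0-14=14
Step 10: prey: 0+0-0=0; pred: 14+0-7=7
Step 11: prey: 0+0-0=0; pred: 7+0-3=4
Max prey = 93 at step 3

Answer: 93 3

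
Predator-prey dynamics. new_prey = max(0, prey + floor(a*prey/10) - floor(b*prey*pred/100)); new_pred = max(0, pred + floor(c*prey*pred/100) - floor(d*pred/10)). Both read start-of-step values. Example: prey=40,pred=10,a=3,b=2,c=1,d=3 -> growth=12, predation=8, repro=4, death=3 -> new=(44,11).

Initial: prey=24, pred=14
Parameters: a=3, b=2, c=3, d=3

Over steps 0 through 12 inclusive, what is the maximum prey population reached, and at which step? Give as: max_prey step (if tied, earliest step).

Answer: 25 1

Derivation:
Step 1: prey: 24+7-6=25; pred: 14+10-4=20
Step 2: prey: 25+7-10=22; pred: 20+15-6=29
Step 3: prey: 22+6-12=16; pred: 29+19-8=40
Step 4: prey: 16+4-12=8; pred: 40+19-12=47
Step 5: prey: 8+2-7=3; pred: 47+11-14=44
Step 6: prey: 3+0-2=1; pred: 44+3-13=34
Step 7: prey: 1+0-0=1; pred: 34+1-10=25
Step 8: prey: 1+0-0=1; pred: 25+0-7=18
Step 9: prey: 1+0-0=1; pred: 18+0-5=13
Step 10: prey: 1+0-0=1; pred: 13+0-3=10
Step 11: prey: 1+0-0=1; pred: 10+0-3=7
Step 12: prey: 1+0-0=1; pred: 7+0-2=5
Max prey = 25 at step 1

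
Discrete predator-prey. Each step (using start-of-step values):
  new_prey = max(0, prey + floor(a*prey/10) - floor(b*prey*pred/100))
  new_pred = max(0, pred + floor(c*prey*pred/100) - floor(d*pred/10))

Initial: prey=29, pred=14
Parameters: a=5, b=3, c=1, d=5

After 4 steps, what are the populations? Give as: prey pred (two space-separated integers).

Answer: 57 7

Derivation:
Step 1: prey: 29+14-12=31; pred: 14+4-7=11
Step 2: prey: 31+15-10=36; pred: 11+3-5=9
Step 3: prey: 36+18-9=45; pred: 9+3-4=8
Step 4: prey: 45+22-10=57; pred: 8+3-4=7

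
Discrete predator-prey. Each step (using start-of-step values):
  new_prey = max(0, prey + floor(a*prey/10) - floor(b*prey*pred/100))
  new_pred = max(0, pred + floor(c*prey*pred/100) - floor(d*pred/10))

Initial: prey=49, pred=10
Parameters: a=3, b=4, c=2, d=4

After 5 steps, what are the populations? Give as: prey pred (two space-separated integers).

Step 1: prey: 49+14-19=44; pred: 10+9-4=15
Step 2: prey: 44+13-26=31; pred: 15+13-6=22
Step 3: prey: 31+9-27=13; pred: 22+13-8=27
Step 4: prey: 13+3-14=2; pred: 27+7-10=24
Step 5: prey: 2+0-1=1; pred: 24+0-9=15

Answer: 1 15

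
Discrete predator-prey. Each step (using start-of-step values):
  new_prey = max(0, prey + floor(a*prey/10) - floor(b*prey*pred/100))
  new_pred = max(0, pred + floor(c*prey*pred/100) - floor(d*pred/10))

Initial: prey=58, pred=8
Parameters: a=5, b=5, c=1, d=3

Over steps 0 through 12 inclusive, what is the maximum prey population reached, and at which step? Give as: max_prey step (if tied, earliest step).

Answer: 64 1

Derivation:
Step 1: prey: 58+29-23=64; pred: 8+4-2=10
Step 2: prey: 64+32-32=64; pred: 10+6-3=13
Step 3: prey: 64+32-41=55; pred: 13+8-3=18
Step 4: prey: 55+27-49=33; pred: 18+9-5=22
Step 5: prey: 33+16-36=13; pred: 22+7-6=23
Step 6: prey: 13+6-14=5; pred: 23+2-6=19
Step 7: prey: 5+2-4=3; pred: 19+0-5=14
Step 8: prey: 3+1-2=2; pred: 14+0-4=10
Step 9: prey: 2+1-1=2; pred: 10+0-3=7
Step 10: prey: 2+1-0=3; pred: 7+0-2=5
Step 11: prey: 3+1-0=4; pred: 5+0-1=4
Step 12: prey: 4+2-0=6; pred: 4+0-1=3
Max prey = 64 at step 1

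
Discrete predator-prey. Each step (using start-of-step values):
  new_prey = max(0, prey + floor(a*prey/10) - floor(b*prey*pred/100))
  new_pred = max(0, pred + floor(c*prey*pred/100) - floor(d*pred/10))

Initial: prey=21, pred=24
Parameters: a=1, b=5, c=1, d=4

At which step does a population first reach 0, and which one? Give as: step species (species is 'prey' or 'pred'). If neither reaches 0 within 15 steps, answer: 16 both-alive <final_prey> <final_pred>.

Step 1: prey: 21+2-25=0; pred: 24+5-9=20
First extinction: prey at step 1

Answer: 1 prey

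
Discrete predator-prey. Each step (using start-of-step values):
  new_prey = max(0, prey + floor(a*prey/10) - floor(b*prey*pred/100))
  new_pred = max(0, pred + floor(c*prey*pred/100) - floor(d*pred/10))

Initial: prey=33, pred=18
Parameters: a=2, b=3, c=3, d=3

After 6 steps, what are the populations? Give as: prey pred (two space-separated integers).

Answer: 0 14

Derivation:
Step 1: prey: 33+6-17=22; pred: 18+17-5=30
Step 2: prey: 22+4-19=7; pred: 30+19-9=40
Step 3: prey: 7+1-8=0; pred: 40+8-12=36
Step 4: prey: 0+0-0=0; pred: 36+0-10=26
Step 5: prey: 0+0-0=0; pred: 26+0-7=19
Step 6: prey: 0+0-0=0; pred: 19+0-5=14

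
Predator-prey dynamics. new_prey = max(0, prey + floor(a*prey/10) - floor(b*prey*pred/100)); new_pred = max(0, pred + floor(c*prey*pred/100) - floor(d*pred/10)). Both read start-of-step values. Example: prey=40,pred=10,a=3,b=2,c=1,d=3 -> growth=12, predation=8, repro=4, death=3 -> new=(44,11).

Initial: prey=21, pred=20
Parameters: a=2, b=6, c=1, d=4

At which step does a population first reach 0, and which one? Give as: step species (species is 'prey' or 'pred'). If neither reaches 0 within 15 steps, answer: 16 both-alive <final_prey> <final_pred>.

Step 1: prey: 21+4-25=0; pred: 20+4-8=16
First extinction: prey at step 1

Answer: 1 prey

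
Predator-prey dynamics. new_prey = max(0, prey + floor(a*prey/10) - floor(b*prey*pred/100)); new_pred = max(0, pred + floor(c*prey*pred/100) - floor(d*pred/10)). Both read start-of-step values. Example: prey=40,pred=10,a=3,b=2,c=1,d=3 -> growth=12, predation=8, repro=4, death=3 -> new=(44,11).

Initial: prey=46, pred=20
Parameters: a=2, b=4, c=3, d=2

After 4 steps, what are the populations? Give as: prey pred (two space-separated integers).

Step 1: prey: 46+9-36=19; pred: 20+27-4=43
Step 2: prey: 19+3-32=0; pred: 43+24-8=59
Step 3: prey: 0+0-0=0; pred: 59+0-11=48
Step 4: prey: 0+0-0=0; pred: 48+0-9=39

Answer: 0 39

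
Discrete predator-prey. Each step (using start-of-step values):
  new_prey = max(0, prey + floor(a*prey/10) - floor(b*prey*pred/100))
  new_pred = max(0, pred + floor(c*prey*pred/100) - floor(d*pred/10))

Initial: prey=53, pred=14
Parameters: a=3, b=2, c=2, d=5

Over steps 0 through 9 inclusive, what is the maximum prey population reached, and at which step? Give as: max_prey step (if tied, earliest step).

Step 1: prey: 53+15-14=54; pred: 14+14-7=21
Step 2: prey: 54+16-22=48; pred: 21+22-10=33
Step 3: prey: 48+14-31=31; pred: 33+31-16=48
Step 4: prey: 31+9-29=11; pred: 48+29-24=53
Step 5: prey: 11+3-11=3; pred: 53+11-26=38
Step 6: prey: 3+0-2=1; pred: 38+2-19=21
Step 7: prey: 1+0-0=1; pred: 21+0-10=11
Step 8: prey: 1+0-0=1; pred: 11+0-5=6
Step 9: prey: 1+0-0=1; pred: 6+0-3=3
Max prey = 54 at step 1

Answer: 54 1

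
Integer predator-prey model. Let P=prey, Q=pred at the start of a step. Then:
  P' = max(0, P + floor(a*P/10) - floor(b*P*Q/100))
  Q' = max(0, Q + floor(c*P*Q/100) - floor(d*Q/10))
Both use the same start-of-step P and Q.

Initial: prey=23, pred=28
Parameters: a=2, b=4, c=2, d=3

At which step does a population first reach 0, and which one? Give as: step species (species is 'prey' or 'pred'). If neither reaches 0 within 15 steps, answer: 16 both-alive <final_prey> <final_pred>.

Answer: 2 prey

Derivation:
Step 1: prey: 23+4-25=2; pred: 28+12-8=32
Step 2: prey: 2+0-2=0; pred: 32+1-9=24
First extinction: prey at step 2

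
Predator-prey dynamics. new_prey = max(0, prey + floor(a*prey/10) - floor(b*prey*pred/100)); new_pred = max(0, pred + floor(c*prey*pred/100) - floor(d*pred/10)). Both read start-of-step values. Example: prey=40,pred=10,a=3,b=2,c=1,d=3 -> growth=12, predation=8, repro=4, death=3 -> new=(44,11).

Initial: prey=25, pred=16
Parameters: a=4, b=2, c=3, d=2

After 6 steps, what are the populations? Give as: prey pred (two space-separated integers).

Step 1: prey: 25+10-8=27; pred: 16+12-3=25
Step 2: prey: 27+10-13=24; pred: 25+20-5=40
Step 3: prey: 24+9-19=14; pred: 40+28-8=60
Step 4: prey: 14+5-16=3; pred: 60+25-12=73
Step 5: prey: 3+1-4=0; pred: 73+6-14=65
Step 6: prey: 0+0-0=0; pred: 65+0-13=52

Answer: 0 52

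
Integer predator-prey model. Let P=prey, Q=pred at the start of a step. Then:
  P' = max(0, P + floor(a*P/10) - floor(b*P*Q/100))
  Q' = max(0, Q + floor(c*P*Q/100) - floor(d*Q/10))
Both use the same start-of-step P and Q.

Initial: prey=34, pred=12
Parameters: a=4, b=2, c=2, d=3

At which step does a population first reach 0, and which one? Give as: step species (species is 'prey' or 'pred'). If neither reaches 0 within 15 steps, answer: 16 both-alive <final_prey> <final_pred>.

Step 1: prey: 34+13-8=39; pred: 12+8-3=17
Step 2: prey: 39+15-13=41; pred: 17+13-5=25
Step 3: prey: 41+16-20=37; pred: 25+20-7=38
Step 4: prey: 37+14-28=23; pred: 38+28-11=55
Step 5: prey: 23+9-25=7; pred: 55+25-16=64
Step 6: prey: 7+2-8=1; pred: 64+8-19=53
Step 7: prey: 1+0-1=0; pred: 53+1-15=39
First extinction: prey at step 7

Answer: 7 prey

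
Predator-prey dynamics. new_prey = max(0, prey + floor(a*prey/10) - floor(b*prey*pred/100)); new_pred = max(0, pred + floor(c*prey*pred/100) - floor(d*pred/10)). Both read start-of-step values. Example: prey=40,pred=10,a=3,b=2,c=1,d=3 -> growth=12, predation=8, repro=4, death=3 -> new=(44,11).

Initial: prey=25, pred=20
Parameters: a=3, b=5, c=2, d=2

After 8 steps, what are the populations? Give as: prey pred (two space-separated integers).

Answer: 0 8

Derivation:
Step 1: prey: 25+7-25=7; pred: 20+10-4=26
Step 2: prey: 7+2-9=0; pred: 26+3-5=24
Step 3: prey: 0+0-0=0; pred: 24+0-4=20
Step 4: prey: 0+0-0=0; pred: 20+0-4=16
Step 5: prey: 0+0-0=0; pred: 16+0-3=13
Step 6: prey: 0+0-0=0; pred: 13+0-2=11
Step 7: prey: 0+0-0=0; pred: 11+0-2=9
Step 8: prey: 0+0-0=0; pred: 9+0-1=8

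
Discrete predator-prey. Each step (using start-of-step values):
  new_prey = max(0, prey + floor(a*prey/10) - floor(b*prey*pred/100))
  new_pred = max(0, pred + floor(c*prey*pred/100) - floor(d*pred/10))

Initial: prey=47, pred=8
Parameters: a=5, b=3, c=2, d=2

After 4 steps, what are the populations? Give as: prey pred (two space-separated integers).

Answer: 0 96

Derivation:
Step 1: prey: 47+23-11=59; pred: 8+7-1=14
Step 2: prey: 59+29-24=64; pred: 14+16-2=28
Step 3: prey: 64+32-53=43; pred: 28+35-5=58
Step 4: prey: 43+21-74=0; pred: 58+49-11=96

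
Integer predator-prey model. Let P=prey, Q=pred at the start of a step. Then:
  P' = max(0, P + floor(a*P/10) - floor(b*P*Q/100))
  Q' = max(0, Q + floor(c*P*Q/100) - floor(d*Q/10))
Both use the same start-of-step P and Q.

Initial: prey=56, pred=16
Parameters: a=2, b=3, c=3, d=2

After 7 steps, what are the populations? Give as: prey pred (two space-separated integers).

Step 1: prey: 56+11-26=41; pred: 16+26-3=39
Step 2: prey: 41+8-47=2; pred: 39+47-7=79
Step 3: prey: 2+0-4=0; pred: 79+4-15=68
Step 4: prey: 0+0-0=0; pred: 68+0-13=55
Step 5: prey: 0+0-0=0; pred: 55+0-11=44
Step 6: prey: 0+0-0=0; pred: 44+0-8=36
Step 7: prey: 0+0-0=0; pred: 36+0-7=29

Answer: 0 29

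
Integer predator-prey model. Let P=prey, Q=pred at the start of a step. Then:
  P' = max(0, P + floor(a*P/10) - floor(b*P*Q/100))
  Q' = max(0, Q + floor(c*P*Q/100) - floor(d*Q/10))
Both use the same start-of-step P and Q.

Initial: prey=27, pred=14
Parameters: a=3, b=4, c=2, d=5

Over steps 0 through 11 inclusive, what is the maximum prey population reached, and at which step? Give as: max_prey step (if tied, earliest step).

Step 1: prey: 27+8-15=20; pred: 14+7-7=14
Step 2: prey: 20+6-11=15; pred: 14+5-7=12
Step 3: prey: 15+4-7=12; pred: 12+3-6=9
Step 4: prey: 12+3-4=11; pred: 9+2-4=7
Step 5: prey: 11+3-3=11; pred: 7+1-3=5
Step 6: prey: 11+3-2=12; pred: 5+1-2=4
Step 7: prey: 12+3-1=14; pred: 4+0-2=2
Step 8: prey: 14+4-1=17; pred: 2+0-1=1
Step 9: prey: 17+5-0=22; pred: 1+0-0=1
Step 10: prey: 22+6-0=28; pred: 1+0-0=1
Step 11: prey: 28+8-1=35; pred: 1+0-0=1
Max prey = 35 at step 11

Answer: 35 11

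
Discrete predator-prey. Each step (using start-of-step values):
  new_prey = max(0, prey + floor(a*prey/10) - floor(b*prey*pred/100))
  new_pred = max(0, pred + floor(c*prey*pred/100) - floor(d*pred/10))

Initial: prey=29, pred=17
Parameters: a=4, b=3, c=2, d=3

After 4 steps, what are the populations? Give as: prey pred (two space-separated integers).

Answer: 8 27

Derivation:
Step 1: prey: 29+11-14=26; pred: 17+9-5=21
Step 2: prey: 26+10-16=20; pred: 21+10-6=25
Step 3: prey: 20+8-15=13; pred: 25+10-7=28
Step 4: prey: 13+5-10=8; pred: 28+7-8=27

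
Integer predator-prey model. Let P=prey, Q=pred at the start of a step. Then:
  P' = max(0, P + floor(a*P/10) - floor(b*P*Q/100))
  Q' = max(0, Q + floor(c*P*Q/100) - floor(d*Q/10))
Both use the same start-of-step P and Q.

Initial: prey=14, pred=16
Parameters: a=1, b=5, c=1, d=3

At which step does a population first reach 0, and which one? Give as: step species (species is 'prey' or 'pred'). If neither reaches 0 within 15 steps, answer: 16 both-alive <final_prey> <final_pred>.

Answer: 16 both-alive 1 3

Derivation:
Step 1: prey: 14+1-11=4; pred: 16+2-4=14
Step 2: prey: 4+0-2=2; pred: 14+0-4=10
Step 3: prey: 2+0-1=1; pred: 10+0-3=7
Step 4: prey: 1+0-0=1; pred: 7+0-2=5
Step 5: prey: 1+0-0=1; pred: 5+0-1=4
Step 6: prey: 1+0-0=1; pred: 4+0-1=3
Step 7: prey: 1+0-0=1; pred: 3+0-0=3
Steps 8-15: state stable at prey=1, pred=3 (no change)
No extinction within 15 steps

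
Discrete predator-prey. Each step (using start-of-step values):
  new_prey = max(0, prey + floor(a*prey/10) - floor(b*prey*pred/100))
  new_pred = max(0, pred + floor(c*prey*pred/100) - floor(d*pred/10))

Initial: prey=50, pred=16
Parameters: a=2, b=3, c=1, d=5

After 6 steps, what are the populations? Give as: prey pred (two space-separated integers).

Step 1: prey: 50+10-24=36; pred: 16+8-8=16
Step 2: prey: 36+7-17=26; pred: 16+5-8=13
Step 3: prey: 26+5-10=21; pred: 13+3-6=10
Step 4: prey: 21+4-6=19; pred: 10+2-5=7
Step 5: prey: 19+3-3=19; pred: 7+1-3=5
Step 6: prey: 19+3-2=20; pred: 5+0-2=3

Answer: 20 3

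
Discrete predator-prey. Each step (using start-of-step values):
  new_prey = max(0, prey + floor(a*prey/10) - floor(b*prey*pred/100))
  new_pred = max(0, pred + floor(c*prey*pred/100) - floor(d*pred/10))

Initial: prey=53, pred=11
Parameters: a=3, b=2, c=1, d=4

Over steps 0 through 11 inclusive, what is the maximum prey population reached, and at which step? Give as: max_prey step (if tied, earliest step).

Step 1: prey: 53+15-11=57; pred: 11+5-4=12
Step 2: prey: 57+17-13=61; pred: 12+6-4=14
Step 3: prey: 61+18-17=62; pred: 14+8-5=17
Step 4: prey: 62+18-21=59; pred: 17+10-6=21
Step 5: prey: 59+17-24=52; pred: 21+12-8=25
Step 6: prey: 52+15-26=41; pred: 25+13-10=28
Step 7: prey: 41+12-22=31; pred: 28+11-11=28
Step 8: prey: 31+9-17=23; pred: 28+8-11=25
Step 9: prey: 23+6-11=18; pred: 25+5-10=20
Step 10: prey: 18+5-7=16; pred: 20+3-8=15
Step 11: prey: 16+4-4=16; pred: 15+2-6=11
Max prey = 62 at step 3

Answer: 62 3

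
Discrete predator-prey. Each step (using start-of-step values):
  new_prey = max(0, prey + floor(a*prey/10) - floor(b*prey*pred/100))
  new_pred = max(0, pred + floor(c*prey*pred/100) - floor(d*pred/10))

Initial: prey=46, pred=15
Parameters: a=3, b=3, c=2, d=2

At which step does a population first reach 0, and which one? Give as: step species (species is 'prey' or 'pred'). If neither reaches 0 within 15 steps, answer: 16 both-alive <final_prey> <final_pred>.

Step 1: prey: 46+13-20=39; pred: 15+13-3=25
Step 2: prey: 39+11-29=21; pred: 25+19-5=39
Step 3: prey: 21+6-24=3; pred: 39+16-7=48
Step 4: prey: 3+0-4=0; pred: 48+2-9=41
First extinction: prey at step 4

Answer: 4 prey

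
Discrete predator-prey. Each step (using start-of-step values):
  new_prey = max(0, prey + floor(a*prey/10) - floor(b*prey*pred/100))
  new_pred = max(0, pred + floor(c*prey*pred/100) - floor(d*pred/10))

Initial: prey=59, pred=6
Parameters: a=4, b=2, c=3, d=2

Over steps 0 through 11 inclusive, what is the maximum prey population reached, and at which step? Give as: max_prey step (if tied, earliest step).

Step 1: prey: 59+23-7=75; pred: 6+10-1=15
Step 2: prey: 75+30-22=83; pred: 15+33-3=45
Step 3: prey: 83+33-74=42; pred: 45+112-9=148
Step 4: prey: 42+16-124=0; pred: 148+186-29=305
Step 5: prey: 0+0-0=0; pred: 305+0-61=244
Step 6: prey: 0+0-0=0; pred: 244+0-48=196
Step 7: prey: 0+0-0=0; pred: 196+0-39=157
Step 8: prey: 0+0-0=0; pred: 157+0-31=126
Step 9: prey: 0+0-0=0; pred: 126+0-25=101
Step 10: prey: 0+0-0=0; pred: 101+0-20=81
Step 11: prey: 0+0-0=0; pred: 81+0-16=65
Max prey = 83 at step 2

Answer: 83 2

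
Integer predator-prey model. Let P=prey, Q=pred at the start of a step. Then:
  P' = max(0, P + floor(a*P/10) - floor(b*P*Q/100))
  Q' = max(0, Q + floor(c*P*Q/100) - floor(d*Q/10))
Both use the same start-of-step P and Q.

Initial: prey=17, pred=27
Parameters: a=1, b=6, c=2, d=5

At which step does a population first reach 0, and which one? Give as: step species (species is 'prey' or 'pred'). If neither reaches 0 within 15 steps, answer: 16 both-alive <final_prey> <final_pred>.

Step 1: prey: 17+1-27=0; pred: 27+9-13=23
First extinction: prey at step 1

Answer: 1 prey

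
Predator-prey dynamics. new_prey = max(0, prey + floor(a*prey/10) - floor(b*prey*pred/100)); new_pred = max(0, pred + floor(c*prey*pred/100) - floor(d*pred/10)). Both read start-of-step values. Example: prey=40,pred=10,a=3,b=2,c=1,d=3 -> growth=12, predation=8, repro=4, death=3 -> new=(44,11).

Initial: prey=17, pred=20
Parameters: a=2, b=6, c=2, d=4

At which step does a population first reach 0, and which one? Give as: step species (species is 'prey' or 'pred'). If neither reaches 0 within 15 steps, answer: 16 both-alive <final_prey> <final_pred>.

Step 1: prey: 17+3-20=0; pred: 20+6-8=18
First extinction: prey at step 1

Answer: 1 prey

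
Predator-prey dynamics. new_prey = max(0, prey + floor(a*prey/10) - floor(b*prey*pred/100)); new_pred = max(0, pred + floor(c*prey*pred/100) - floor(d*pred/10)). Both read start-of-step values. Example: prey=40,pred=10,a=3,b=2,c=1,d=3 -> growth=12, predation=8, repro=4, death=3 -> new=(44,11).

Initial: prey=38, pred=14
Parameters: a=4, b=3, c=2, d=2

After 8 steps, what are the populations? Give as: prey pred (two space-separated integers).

Answer: 0 21

Derivation:
Step 1: prey: 38+15-15=38; pred: 14+10-2=22
Step 2: prey: 38+15-25=28; pred: 22+16-4=34
Step 3: prey: 28+11-28=11; pred: 34+19-6=47
Step 4: prey: 11+4-15=0; pred: 47+10-9=48
Step 5: prey: 0+0-0=0; pred: 48+0-9=39
Step 6: prey: 0+0-0=0; pred: 39+0-7=32
Step 7: prey: 0+0-0=0; pred: 32+0-6=26
Step 8: prey: 0+0-0=0; pred: 26+0-5=21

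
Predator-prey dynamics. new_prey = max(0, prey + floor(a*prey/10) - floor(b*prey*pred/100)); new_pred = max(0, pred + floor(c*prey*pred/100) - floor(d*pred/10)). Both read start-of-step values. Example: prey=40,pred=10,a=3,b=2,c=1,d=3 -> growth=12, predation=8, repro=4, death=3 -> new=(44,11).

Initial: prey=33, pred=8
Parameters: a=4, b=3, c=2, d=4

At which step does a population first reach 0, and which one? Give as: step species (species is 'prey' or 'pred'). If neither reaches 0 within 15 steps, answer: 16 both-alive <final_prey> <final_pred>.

Step 1: prey: 33+13-7=39; pred: 8+5-3=10
Step 2: prey: 39+15-11=43; pred: 10+7-4=13
Step 3: prey: 43+17-16=44; pred: 13+11-5=19
Step 4: prey: 44+17-25=36; pred: 19+16-7=28
Step 5: prey: 36+14-30=20; pred: 28+20-11=37
Step 6: prey: 20+8-22=6; pred: 37+14-14=37
Step 7: prey: 6+2-6=2; pred: 37+4-14=27
Step 8: prey: 2+0-1=1; pred: 27+1-10=18
Step 9: prey: 1+0-0=1; pred: 18+0-7=11
Step 10: prey: 1+0-0=1; pred: 11+0-4=7
Step 11: prey: 1+0-0=1; pred: 7+0-2=5
Step 12: prey: 1+0-0=1; pred: 5+0-2=3
Step 13: prey: 1+0-0=1; pred: 3+0-1=2
Step 14: prey: 1+0-0=1; pred: 2+0-0=2
Steps 15-15: state stable at prey=1, pred=2 (no change)
No extinction within 15 steps

Answer: 16 both-alive 1 2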